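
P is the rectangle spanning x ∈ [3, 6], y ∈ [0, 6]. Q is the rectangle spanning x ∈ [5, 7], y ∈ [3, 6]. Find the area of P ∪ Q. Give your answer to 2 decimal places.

21.00

By inclusion–exclusion:
Individual areas: |P| = 18, |Q| = 6.
|P∩Q|: x∈[5,6], y∈[3,6] → 1·3 = 3.
|P ∪ Q| = 24 − 3 = 21.00.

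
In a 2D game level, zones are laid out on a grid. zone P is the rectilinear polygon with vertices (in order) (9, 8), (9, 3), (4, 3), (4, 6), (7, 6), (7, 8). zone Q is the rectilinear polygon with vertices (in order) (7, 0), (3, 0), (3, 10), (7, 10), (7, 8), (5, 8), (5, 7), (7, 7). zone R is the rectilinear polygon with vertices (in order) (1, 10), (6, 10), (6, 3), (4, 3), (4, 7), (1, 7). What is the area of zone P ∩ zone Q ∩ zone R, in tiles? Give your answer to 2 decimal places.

6.00

The intersection is the polygon with vertices (4,6), (6,6), (6,3), (4,3).
By the shoelace formula its area is 6.00.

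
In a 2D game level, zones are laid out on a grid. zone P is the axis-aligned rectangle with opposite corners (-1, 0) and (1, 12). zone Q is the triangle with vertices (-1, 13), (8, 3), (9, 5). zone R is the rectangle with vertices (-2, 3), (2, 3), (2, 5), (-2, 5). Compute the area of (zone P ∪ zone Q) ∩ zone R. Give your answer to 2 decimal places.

The region (zone P ∪ zone Q) ∩ zone R is the polygon with vertices (-1,5), (1,5), (1,3), (-1,3).
By the shoelace formula its area is 4.00.

4.00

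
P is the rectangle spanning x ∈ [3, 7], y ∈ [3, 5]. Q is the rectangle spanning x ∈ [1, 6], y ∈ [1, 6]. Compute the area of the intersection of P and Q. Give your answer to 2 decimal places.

6.00

|P∩Q|: x∈[3,6], y∈[3,5] → 3·2 = 6.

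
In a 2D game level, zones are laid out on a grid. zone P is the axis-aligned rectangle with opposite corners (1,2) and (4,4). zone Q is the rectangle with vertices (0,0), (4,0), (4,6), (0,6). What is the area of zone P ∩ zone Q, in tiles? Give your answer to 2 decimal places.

|zone P∩zone Q|: x∈[1,4], y∈[2,4] → 3·2 = 6.

6.00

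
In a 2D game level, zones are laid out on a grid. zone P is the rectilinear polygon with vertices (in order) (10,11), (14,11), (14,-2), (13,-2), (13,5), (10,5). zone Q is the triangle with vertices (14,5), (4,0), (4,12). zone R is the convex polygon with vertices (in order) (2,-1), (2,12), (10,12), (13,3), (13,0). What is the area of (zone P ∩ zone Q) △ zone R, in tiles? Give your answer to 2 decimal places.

121.19

|zone P ∩ zone Q| = 5.85.
|(zone P ∩ zone Q) ∩ zone R| = 4.3319.
|(zone P ∩ zone Q) △ zone R| = 5.85 + 124 − 8.6638 = 121.19.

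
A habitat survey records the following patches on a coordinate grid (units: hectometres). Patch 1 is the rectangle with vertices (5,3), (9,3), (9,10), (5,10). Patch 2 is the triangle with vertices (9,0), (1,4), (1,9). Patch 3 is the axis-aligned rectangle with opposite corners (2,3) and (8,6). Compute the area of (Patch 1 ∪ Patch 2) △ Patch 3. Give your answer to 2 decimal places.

|Patch 1 ∪ Patch 2| = 47.
|(Patch 1 ∪ Patch 2) ∩ Patch 3| = 16.75.
|(Patch 1 ∪ Patch 2) △ Patch 3| = 47 + 18 − 33.5 = 31.50.

31.50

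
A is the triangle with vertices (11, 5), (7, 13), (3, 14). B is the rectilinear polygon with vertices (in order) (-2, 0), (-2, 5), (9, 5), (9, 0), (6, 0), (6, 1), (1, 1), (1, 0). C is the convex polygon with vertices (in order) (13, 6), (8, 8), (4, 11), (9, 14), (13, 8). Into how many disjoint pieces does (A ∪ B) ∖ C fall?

(A ∪ B) ∖ C splits into 3 disjoint pieces (area 3.8512, area 1.222, area 50).

3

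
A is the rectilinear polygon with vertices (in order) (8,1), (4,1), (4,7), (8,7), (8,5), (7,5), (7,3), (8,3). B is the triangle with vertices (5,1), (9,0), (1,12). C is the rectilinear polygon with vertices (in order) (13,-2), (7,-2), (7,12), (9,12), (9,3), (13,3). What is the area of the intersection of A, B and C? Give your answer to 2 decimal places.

The intersection is the polygon with vertices (8,1.5), (8,1), (7,1), (7,3).
By the shoelace formula its area is 1.25.

1.25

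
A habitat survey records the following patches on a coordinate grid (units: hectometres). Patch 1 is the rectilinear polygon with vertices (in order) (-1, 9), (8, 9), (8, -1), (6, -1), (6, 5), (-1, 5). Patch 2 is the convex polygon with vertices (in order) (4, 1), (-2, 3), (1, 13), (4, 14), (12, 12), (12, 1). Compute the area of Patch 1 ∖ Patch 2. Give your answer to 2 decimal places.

|Patch 1| = 48, |Patch 1∩Patch 2| = 42.9333.
|Patch 1 ∖ Patch 2| = |Patch 1| − |Patch 1∩Patch 2| = 48 − 42.9333 = 5.07.

5.07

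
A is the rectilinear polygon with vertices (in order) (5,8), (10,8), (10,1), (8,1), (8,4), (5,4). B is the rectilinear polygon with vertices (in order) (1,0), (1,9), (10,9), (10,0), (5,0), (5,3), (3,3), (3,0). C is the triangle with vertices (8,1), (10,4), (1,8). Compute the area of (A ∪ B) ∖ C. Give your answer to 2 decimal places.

57.50

|A ∪ B| = 75.
|(A ∪ B) ∩ C| = 17.5.
|(A ∪ B) ∖ C| = 75 − 17.5 = 57.50.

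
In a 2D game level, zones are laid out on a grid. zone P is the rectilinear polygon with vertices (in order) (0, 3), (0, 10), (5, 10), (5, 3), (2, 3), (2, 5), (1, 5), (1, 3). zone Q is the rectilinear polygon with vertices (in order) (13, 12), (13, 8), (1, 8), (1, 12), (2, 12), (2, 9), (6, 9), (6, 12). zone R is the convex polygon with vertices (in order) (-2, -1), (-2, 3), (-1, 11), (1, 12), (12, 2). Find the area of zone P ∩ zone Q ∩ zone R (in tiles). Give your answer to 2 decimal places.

4.78

The intersection is the polygon with vertices (2,9), (4.3,9), (5,8.364), (5,8), (1,8), (1,10), (2,10).
By the shoelace formula its area is 4.78.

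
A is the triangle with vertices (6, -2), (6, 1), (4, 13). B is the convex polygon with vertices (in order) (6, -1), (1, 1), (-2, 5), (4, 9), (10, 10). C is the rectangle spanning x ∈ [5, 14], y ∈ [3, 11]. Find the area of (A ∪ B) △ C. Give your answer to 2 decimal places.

96.31

|A ∪ B| = 72.3242.
|(A ∪ B) ∩ C| = 24.0076.
|(A ∪ B) △ C| = 72.3242 + 72 − 48.0152 = 96.31.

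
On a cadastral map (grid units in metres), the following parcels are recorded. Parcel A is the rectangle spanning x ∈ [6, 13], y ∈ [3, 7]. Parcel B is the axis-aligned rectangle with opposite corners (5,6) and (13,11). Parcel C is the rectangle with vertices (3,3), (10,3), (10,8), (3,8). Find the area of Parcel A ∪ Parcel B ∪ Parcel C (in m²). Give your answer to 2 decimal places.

By inclusion–exclusion:
Individual areas: |Parcel A| = 28, |Parcel B| = 40, |Parcel C| = 35.
|Parcel A∩Parcel B|: x∈[6,13], y∈[6,7] → 7·1 = 7.
|Parcel A∩Parcel C|: x∈[6,10], y∈[3,7] → 4·4 = 16.
|Parcel B∩Parcel C|: x∈[5,10], y∈[6,8] → 5·2 = 10.
|Parcel A∩Parcel B∩Parcel C| = 4.
|Parcel A ∪ Parcel B ∪ Parcel C| = 103 − 33 + 4 = 74.00.

74.00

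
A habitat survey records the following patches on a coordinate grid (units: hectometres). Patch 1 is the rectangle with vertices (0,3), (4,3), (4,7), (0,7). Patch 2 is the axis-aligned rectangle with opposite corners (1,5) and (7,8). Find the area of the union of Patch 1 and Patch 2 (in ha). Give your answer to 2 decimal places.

28.00

By inclusion–exclusion:
Individual areas: |Patch 1| = 16, |Patch 2| = 18.
|Patch 1∩Patch 2|: x∈[1,4], y∈[5,7] → 3·2 = 6.
|Patch 1 ∪ Patch 2| = 34 − 6 = 28.00.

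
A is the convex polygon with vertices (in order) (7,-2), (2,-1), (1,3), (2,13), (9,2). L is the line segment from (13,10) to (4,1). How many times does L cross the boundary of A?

The segment meets the boundary at (7.444,4.444).

1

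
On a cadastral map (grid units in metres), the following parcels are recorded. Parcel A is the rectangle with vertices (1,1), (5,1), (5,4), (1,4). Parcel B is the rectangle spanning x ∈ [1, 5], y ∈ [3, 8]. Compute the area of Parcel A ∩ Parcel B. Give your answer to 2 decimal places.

|Parcel A∩Parcel B|: x∈[1,5], y∈[3,4] → 4·1 = 4.

4.00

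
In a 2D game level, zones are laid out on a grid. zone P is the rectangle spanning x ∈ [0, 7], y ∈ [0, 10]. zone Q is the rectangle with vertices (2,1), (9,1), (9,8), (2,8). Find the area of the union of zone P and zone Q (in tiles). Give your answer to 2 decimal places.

By inclusion–exclusion:
Individual areas: |zone P| = 70, |zone Q| = 49.
|zone P∩zone Q|: x∈[2,7], y∈[1,8] → 5·7 = 35.
|zone P ∪ zone Q| = 119 − 35 = 84.00.

84.00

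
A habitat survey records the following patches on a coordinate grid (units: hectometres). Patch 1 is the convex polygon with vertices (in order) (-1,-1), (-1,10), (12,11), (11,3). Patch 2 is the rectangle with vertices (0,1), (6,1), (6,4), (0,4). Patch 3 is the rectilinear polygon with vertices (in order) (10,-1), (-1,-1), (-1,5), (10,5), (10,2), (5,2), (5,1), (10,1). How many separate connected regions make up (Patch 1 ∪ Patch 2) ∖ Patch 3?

2

(Patch 1 ∪ Patch 2) ∖ Patch 3 splits into 2 disjoint pieces (area 71.6667, area 1.6667).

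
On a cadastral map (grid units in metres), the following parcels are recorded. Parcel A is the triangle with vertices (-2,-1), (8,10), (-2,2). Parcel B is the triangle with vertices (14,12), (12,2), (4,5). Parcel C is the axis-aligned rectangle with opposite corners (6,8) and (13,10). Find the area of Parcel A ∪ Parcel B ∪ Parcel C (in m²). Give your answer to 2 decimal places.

64.85

By inclusion–exclusion:
Individual areas: |Parcel A| = 15, |Parcel B| = 43, |Parcel C| = 14.
|Parcel A∩Parcel B| = 0.
|Parcel A∩Parcel C| = 0.5818.
|Parcel B∩Parcel C| = 6.5714.
|Parcel A∩Parcel B∩Parcel C| = 0.
|Parcel A ∪ Parcel B ∪ Parcel C| = 72 − 7.1532 + 0 = 64.85.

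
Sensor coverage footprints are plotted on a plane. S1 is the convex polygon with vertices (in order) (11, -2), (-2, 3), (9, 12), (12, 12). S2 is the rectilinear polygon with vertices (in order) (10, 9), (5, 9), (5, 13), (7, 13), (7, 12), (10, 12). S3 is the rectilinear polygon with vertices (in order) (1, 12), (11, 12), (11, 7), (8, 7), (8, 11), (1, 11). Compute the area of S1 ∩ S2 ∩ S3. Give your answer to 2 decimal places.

The intersection is the polygon with vertices (10,12), (10,9), (8,9), (8,11), (7.778,11), (9,12).
By the shoelace formula its area is 5.61.

5.61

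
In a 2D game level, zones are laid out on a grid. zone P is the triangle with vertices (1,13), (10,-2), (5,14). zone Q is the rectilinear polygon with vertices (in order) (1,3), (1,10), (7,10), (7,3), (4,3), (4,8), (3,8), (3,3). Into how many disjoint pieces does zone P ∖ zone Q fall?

zone P ∖ zone Q splits into 2 disjoint pieces (area 13.8, area 6.9).

2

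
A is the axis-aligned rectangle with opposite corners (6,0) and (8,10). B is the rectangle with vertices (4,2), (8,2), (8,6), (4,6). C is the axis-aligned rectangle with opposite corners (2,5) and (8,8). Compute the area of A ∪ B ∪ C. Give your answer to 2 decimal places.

38.00

By inclusion–exclusion:
Individual areas: |A| = 20, |B| = 16, |C| = 18.
|A∩B|: x∈[6,8], y∈[2,6] → 2·4 = 8.
|A∩C|: x∈[6,8], y∈[5,8] → 2·3 = 6.
|B∩C|: x∈[4,8], y∈[5,6] → 4·1 = 4.
|A∩B∩C| = 2.
|A ∪ B ∪ C| = 54 − 18 + 2 = 38.00.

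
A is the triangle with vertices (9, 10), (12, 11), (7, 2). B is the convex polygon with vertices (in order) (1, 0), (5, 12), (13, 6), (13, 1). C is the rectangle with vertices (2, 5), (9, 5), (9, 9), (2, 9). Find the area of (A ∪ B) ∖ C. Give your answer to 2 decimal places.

71.77

|A ∪ B| = 94.4386.
|(A ∪ B) ∩ C| = 22.6667.
|(A ∪ B) ∖ C| = 94.4386 − 22.6667 = 71.77.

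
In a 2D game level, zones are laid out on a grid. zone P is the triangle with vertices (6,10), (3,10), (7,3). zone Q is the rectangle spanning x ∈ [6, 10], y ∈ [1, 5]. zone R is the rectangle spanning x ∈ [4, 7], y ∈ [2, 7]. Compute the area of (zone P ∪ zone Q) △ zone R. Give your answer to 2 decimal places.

29.48

|zone P ∪ zone Q| = 25.6607.
|(zone P ∪ zone Q) ∩ zone R| = 5.5893.
|(zone P ∪ zone Q) △ zone R| = 25.6607 + 15 − 11.1786 = 29.48.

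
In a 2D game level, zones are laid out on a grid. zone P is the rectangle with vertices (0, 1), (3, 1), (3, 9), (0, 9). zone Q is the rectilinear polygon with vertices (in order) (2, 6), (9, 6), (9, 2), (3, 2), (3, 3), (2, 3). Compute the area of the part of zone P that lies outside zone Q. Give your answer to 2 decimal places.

21.00

|zone P| = 24, |zone P∩zone Q| = 3.
|zone P ∖ zone Q| = |zone P| − |zone P∩zone Q| = 24 − 3 = 21.00.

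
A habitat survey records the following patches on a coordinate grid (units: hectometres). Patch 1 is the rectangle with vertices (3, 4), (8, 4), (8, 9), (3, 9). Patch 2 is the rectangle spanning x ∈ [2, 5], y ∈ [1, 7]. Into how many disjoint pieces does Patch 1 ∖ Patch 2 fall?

Patch 1 ∖ Patch 2 is a single connected region.

1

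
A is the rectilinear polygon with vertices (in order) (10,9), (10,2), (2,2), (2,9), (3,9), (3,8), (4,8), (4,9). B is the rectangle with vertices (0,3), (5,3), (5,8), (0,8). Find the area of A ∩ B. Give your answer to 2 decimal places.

The intersection is the polygon with vertices (2,8), (3,8), (4,8), (5,8), (5,3), (2,3).
By the shoelace formula its area is 15.00.

15.00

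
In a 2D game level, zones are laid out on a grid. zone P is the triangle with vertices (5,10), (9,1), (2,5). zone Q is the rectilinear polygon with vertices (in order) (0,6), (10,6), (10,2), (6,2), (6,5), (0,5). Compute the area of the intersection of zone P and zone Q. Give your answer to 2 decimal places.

The intersection is the polygon with vertices (8.556,2), (7.25,2), (6,2.714), (6,5), (2,5), (2.6,6), (6.778,6).
By the shoelace formula its area is 9.92.

9.92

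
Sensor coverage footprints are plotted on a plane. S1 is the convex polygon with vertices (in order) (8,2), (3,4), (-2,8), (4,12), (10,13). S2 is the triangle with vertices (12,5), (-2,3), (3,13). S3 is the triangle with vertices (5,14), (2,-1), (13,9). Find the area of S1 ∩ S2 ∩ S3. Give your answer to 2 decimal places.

The intersection is the polygon with vertices (9.026,7.644), (8.535,4.941), (7.966,4.424), (3.526,3.789), (3,4), (4.528,11.642).
By the shoelace formula its area is 29.29.

29.29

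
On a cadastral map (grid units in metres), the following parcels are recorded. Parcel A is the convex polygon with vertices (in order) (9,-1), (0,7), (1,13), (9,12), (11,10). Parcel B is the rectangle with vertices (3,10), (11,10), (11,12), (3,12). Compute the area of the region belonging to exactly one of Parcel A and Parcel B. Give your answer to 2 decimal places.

84.00

|Parcel A| = 96, |Parcel B| = 16, |Parcel A∩Parcel B| = 14.
|Parcel A △ Parcel B| = |Parcel A| + |Parcel B| − 2·|Parcel A∩Parcel B| = 96 + 16 − 28 = 84.00.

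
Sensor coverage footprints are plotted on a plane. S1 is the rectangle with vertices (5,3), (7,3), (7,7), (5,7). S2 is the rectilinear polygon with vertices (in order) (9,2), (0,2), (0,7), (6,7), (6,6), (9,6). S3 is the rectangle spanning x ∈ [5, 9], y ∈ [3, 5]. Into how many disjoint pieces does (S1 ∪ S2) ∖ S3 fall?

1

(S1 ∪ S2) ∖ S3 is a single connected region.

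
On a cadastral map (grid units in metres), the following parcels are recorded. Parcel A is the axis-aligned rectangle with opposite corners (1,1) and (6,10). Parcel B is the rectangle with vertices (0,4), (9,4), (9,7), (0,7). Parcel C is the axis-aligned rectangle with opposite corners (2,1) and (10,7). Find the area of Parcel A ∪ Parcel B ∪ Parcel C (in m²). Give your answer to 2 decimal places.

72.00

By inclusion–exclusion:
Individual areas: |Parcel A| = 45, |Parcel B| = 27, |Parcel C| = 48.
|Parcel A∩Parcel B|: x∈[1,6], y∈[4,7] → 5·3 = 15.
|Parcel A∩Parcel C|: x∈[2,6], y∈[1,7] → 4·6 = 24.
|Parcel B∩Parcel C|: x∈[2,9], y∈[4,7] → 7·3 = 21.
|Parcel A∩Parcel B∩Parcel C| = 12.
|Parcel A ∪ Parcel B ∪ Parcel C| = 120 − 60 + 12 = 72.00.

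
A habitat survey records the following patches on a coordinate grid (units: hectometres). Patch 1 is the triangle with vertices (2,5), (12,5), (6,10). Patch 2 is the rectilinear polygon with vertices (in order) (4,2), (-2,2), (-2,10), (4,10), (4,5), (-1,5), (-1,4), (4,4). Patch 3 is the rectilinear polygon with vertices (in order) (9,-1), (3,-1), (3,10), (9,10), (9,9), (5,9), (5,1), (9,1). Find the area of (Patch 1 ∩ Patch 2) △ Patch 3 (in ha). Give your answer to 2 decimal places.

32.75

|Patch 1 ∩ Patch 2| = 2.5.
|(Patch 1 ∩ Patch 2) ∩ Patch 3| = 1.875.
|(Patch 1 ∩ Patch 2) △ Patch 3| = 2.5 + 34 − 3.75 = 32.75.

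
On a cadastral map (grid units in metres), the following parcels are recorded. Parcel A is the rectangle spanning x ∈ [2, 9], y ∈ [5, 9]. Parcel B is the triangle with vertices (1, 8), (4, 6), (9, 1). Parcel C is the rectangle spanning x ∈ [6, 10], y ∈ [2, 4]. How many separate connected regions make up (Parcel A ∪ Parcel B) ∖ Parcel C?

(Parcel A ∪ Parcel B) ∖ Parcel C splits into 2 disjoint pieces (area 28.6845, area 0.0714).

2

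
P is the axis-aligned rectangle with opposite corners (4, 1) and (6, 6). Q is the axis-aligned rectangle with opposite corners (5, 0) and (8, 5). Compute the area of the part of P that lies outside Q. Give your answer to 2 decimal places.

6.00

|P∩Q|: x∈[5,6], y∈[1,5] → 1·4 = 4.
|P| = 10.
|P ∖ Q| = |P| − |P∩Q| = 10 − 4 = 6.00.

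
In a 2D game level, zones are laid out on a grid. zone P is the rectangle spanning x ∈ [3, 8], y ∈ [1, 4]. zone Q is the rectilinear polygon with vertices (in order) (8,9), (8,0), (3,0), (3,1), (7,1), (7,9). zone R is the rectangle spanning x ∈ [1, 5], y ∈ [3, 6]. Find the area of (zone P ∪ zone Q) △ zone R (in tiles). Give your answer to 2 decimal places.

33.00

|zone P ∪ zone Q| = 25.
|(zone P ∪ zone Q) ∩ zone R| = 2.
|(zone P ∪ zone Q) △ zone R| = 25 + 12 − 4 = 33.00.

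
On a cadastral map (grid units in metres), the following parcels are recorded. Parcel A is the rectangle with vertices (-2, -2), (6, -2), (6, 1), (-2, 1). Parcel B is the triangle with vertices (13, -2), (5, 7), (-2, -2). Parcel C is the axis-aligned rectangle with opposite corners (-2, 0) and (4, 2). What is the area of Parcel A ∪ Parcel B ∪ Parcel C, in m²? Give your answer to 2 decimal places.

73.72

By inclusion–exclusion:
Individual areas: |Parcel A| = 24, |Parcel B| = 67.5, |Parcel C| = 12.
|Parcel A∩Parcel B| = 20.5.
|Parcel A∩Parcel C|: x∈[-2,4], y∈[0,1] → 6·1 = 6.
|Parcel B∩Parcel C| = 7.3333.
|Parcel A∩Parcel B∩Parcel C| = 4.0556.
|Parcel A ∪ Parcel B ∪ Parcel C| = 103.5 − 33.8333 + 4.0556 = 73.72.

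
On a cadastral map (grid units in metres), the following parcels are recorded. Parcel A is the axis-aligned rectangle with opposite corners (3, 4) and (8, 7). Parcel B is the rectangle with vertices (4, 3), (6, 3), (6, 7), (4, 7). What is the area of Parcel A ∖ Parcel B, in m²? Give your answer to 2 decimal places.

9.00

|Parcel A∩Parcel B|: x∈[4,6], y∈[4,7] → 2·3 = 6.
|Parcel A| = 15.
|Parcel A ∖ Parcel B| = |Parcel A| − |Parcel A∩Parcel B| = 15 − 6 = 9.00.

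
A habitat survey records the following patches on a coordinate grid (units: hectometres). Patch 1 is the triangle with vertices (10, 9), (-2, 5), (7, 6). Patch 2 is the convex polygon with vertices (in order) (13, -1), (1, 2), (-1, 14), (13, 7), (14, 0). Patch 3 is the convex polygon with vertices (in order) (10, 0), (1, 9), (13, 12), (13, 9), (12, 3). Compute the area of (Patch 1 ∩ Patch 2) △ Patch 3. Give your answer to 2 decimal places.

71.27

|Patch 1 ∩ Patch 2| = 11.2874.
|(Patch 1 ∩ Patch 2) ∩ Patch 3| = 8.2583.
|(Patch 1 ∩ Patch 2) △ Patch 3| = 11.2874 + 76.5 − 16.5167 = 71.27.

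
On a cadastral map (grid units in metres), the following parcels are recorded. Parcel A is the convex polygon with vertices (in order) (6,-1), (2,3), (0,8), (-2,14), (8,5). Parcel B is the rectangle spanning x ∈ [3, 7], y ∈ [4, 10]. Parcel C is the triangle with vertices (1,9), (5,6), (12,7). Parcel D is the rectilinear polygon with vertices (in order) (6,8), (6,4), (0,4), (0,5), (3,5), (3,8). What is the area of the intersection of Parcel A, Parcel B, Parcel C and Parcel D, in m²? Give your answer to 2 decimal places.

3.63

The intersection is the polygon with vertices (6,6.8), (6,6.143), (5,6), (3,7.5), (3,8), (4.667,8).
By the shoelace formula its area is 3.63.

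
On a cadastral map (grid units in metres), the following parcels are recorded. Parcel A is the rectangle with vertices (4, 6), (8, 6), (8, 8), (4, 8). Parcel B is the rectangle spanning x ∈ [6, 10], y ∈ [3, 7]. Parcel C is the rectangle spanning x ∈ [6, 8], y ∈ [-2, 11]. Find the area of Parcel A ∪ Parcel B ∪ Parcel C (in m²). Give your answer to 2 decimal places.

38.00

By inclusion–exclusion:
Individual areas: |Parcel A| = 8, |Parcel B| = 16, |Parcel C| = 26.
|Parcel A∩Parcel B|: x∈[6,8], y∈[6,7] → 2·1 = 2.
|Parcel A∩Parcel C|: x∈[6,8], y∈[6,8] → 2·2 = 4.
|Parcel B∩Parcel C|: x∈[6,8], y∈[3,7] → 2·4 = 8.
|Parcel A∩Parcel B∩Parcel C| = 2.
|Parcel A ∪ Parcel B ∪ Parcel C| = 50 − 14 + 2 = 38.00.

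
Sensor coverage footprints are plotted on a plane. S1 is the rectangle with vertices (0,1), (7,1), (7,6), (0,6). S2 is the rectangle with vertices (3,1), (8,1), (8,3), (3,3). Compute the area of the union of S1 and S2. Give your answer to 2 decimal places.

By inclusion–exclusion:
Individual areas: |S1| = 35, |S2| = 10.
|S1∩S2|: x∈[3,7], y∈[1,3] → 4·2 = 8.
|S1 ∪ S2| = 45 − 8 = 37.00.

37.00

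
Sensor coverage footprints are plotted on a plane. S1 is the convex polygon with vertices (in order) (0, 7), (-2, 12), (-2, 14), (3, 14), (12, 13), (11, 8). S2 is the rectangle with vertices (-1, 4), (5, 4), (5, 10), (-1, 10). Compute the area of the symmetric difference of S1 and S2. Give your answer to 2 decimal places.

|S1| = 79.5, |S2| = 36, |S1∩S2| = 15.6136.
|S1 △ S2| = |S1| + |S2| − 2·|S1∩S2| = 79.5 + 36 − 31.2273 = 84.27.

84.27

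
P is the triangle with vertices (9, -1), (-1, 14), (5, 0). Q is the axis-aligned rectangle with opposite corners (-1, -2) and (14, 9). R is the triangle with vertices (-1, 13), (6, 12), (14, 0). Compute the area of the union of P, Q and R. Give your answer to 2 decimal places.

By inclusion–exclusion:
Individual areas: |P| = 25, |Q| = 165, |R| = 38.
|P∩Q| = 22.0238.
|P∩R| = 0.3084.
|Q∩R| = 19.7308.
|P∩Q∩R| = 0.
|P ∪ Q ∪ R| = 228 − 42.063 + 0 = 185.94.

185.94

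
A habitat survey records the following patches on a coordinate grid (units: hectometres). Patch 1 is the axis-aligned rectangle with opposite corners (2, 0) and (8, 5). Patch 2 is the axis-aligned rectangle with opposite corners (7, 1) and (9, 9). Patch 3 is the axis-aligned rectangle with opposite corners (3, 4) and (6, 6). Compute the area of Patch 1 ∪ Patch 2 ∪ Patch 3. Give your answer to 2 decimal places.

By inclusion–exclusion:
Individual areas: |Patch 1| = 30, |Patch 2| = 16, |Patch 3| = 6.
|Patch 1∩Patch 2|: x∈[7,8], y∈[1,5] → 1·4 = 4.
|Patch 1∩Patch 3|: x∈[3,6], y∈[4,5] → 3·1 = 3.
|Patch 2∩Patch 3| = 0 (no overlap).
|Patch 1∩Patch 2∩Patch 3| = 0.
|Patch 1 ∪ Patch 2 ∪ Patch 3| = 52 − 7 + 0 = 45.00.

45.00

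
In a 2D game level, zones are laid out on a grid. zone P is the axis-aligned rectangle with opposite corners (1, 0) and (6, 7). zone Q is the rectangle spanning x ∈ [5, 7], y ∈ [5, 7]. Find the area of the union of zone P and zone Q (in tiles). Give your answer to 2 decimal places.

By inclusion–exclusion:
Individual areas: |zone P| = 35, |zone Q| = 4.
|zone P∩zone Q|: x∈[5,6], y∈[5,7] → 1·2 = 2.
|zone P ∪ zone Q| = 39 − 2 = 37.00.

37.00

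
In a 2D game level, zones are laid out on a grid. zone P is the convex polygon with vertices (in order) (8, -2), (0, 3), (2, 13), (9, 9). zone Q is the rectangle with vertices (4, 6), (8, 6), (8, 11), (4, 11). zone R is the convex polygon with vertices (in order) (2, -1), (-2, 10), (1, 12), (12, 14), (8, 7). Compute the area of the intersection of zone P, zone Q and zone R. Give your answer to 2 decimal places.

17.84

The intersection is the polygon with vertices (8,7), (7.25,6), (4,6), (4,11), (5.5,11), (8,9.571).
By the shoelace formula its area is 17.84.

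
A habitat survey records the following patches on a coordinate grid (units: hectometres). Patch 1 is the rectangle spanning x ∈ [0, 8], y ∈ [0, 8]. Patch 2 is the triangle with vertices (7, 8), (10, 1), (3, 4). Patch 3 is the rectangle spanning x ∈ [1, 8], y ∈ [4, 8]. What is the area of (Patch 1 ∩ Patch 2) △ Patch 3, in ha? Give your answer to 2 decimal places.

22.52

|Patch 1 ∩ Patch 2| = 16.1905.
|(Patch 1 ∩ Patch 2) ∩ Patch 3| = 10.8333.
|(Patch 1 ∩ Patch 2) △ Patch 3| = 16.1905 + 28 − 21.6667 = 22.52.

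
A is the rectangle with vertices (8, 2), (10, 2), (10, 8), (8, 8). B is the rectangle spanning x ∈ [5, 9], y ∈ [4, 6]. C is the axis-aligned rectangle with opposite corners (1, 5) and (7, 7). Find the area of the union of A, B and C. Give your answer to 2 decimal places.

By inclusion–exclusion:
Individual areas: |A| = 12, |B| = 8, |C| = 12.
|A∩B|: x∈[8,9], y∈[4,6] → 1·2 = 2.
|A∩C| = 0 (no overlap).
|B∩C|: x∈[5,7], y∈[5,6] → 2·1 = 2.
|A∩B∩C| = 0.
|A ∪ B ∪ C| = 32 − 4 + 0 = 28.00.

28.00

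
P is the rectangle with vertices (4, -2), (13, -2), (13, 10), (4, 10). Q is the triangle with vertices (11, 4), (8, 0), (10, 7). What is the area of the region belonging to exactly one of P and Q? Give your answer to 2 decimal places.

101.50

|P| = 108, |Q| = 6.5, |P∩Q| = 6.5.
|P △ Q| = |P| + |Q| − 2·|P∩Q| = 108 + 6.5 − 13 = 101.50.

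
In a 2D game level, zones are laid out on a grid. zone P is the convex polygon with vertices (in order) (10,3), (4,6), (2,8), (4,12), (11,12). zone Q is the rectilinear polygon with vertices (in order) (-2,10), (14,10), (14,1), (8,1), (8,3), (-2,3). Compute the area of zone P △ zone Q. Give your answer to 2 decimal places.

|zone P| = 55.5, |zone Q| = 124, |zone P∩zone Q| = 40.7222.
|zone P △ zone Q| = |zone P| + |zone Q| − 2·|zone P∩zone Q| = 55.5 + 124 − 81.4444 = 98.06.

98.06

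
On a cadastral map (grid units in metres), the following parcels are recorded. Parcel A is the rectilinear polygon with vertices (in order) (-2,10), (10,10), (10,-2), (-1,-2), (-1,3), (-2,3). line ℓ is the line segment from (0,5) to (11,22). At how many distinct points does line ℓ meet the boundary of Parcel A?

1

The segment meets the boundary at (3.235,10).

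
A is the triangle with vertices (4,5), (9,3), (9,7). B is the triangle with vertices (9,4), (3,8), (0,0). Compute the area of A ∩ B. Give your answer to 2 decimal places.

The intersection is the polygon with vertices (4,5), (6.188,5.875), (9,4), (7.816,3.474).
By the shoelace formula its area is 5.19.

5.19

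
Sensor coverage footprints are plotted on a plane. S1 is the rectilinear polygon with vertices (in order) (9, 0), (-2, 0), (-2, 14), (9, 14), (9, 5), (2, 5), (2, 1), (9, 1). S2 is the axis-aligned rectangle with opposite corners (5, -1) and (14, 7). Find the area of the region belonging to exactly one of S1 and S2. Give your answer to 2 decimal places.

174.00

|S1| = 126, |S2| = 72, |S1∩S2| = 12.
|S1 △ S2| = |S1| + |S2| − 2·|S1∩S2| = 126 + 72 − 24 = 174.00.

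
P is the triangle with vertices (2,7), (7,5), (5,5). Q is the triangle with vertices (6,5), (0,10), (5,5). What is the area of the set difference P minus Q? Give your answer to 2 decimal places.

1.05

|P| = 2, |P∩Q| = 0.9487.
|P ∖ Q| = |P| − |P∩Q| = 2 − 0.9487 = 1.05.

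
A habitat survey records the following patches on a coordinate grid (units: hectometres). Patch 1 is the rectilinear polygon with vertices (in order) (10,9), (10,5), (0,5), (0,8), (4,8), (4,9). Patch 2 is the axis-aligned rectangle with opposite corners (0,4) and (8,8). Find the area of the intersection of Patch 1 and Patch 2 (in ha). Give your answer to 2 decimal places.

The intersection is the polygon with vertices (0,5), (0,8), (4,8), (8,8), (8,5).
By the shoelace formula its area is 24.00.

24.00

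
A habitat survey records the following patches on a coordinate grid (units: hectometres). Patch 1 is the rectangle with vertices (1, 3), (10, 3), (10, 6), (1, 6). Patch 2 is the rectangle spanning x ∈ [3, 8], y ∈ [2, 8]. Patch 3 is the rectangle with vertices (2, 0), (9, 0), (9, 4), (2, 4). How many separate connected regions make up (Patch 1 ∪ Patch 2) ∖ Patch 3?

(Patch 1 ∪ Patch 2) ∖ Patch 3 is a single connected region.

1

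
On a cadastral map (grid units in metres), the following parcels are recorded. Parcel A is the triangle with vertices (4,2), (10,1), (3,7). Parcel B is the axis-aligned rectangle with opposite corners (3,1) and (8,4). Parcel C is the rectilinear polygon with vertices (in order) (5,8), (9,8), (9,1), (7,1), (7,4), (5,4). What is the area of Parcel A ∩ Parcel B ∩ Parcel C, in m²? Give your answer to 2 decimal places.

1.73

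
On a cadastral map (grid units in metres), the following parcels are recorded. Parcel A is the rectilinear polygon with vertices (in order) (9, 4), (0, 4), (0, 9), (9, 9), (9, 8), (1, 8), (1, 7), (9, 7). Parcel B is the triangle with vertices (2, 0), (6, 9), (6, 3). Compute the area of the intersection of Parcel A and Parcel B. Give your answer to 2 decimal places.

4.89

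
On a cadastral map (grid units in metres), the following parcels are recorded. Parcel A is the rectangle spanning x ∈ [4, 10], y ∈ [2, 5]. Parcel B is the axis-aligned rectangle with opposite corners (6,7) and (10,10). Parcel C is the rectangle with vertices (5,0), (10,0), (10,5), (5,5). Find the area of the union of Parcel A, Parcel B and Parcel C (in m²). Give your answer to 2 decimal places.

By inclusion–exclusion:
Individual areas: |Parcel A| = 18, |Parcel B| = 12, |Parcel C| = 25.
|Parcel A∩Parcel B| = 0 (no overlap).
|Parcel A∩Parcel C|: x∈[5,10], y∈[2,5] → 5·3 = 15.
|Parcel B∩Parcel C| = 0 (no overlap).
|Parcel A∩Parcel B∩Parcel C| = 0.
|Parcel A ∪ Parcel B ∪ Parcel C| = 55 − 15 + 0 = 40.00.

40.00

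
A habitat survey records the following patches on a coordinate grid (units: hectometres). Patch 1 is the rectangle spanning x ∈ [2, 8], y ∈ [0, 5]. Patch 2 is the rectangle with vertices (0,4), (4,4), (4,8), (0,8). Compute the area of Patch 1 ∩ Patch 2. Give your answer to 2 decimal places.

2.00

|Patch 1∩Patch 2|: x∈[2,4], y∈[4,5] → 2·1 = 2.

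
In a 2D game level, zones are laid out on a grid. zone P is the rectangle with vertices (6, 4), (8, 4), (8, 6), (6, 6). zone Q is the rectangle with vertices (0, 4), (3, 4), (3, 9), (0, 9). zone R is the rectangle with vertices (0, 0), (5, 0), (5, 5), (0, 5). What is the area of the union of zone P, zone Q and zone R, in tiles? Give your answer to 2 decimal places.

By inclusion–exclusion:
Individual areas: |zone P| = 4, |zone Q| = 15, |zone R| = 25.
|zone P∩zone Q| = 0 (no overlap).
|zone P∩zone R| = 0 (no overlap).
|zone Q∩zone R|: x∈[0,3], y∈[4,5] → 3·1 = 3.
|zone P∩zone Q∩zone R| = 0.
|zone P ∪ zone Q ∪ zone R| = 44 − 3 + 0 = 41.00.

41.00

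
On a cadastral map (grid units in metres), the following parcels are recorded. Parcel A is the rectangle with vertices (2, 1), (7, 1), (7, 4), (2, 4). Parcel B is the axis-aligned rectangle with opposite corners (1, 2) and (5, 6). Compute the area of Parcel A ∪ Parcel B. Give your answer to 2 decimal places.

By inclusion–exclusion:
Individual areas: |Parcel A| = 15, |Parcel B| = 16.
|Parcel A∩Parcel B|: x∈[2,5], y∈[2,4] → 3·2 = 6.
|Parcel A ∪ Parcel B| = 31 − 6 = 25.00.

25.00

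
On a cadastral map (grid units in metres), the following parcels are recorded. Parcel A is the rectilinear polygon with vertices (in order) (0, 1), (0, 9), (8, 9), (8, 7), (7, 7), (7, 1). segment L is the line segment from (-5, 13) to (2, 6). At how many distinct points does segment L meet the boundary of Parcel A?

The segment meets the boundary at (0,8).

1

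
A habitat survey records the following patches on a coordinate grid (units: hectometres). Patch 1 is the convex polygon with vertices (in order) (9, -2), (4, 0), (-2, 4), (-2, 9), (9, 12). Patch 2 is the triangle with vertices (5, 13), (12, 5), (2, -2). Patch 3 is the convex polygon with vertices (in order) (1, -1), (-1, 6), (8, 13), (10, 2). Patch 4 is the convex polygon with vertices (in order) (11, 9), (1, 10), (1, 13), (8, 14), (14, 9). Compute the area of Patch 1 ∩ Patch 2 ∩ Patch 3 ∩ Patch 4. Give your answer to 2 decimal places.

The intersection is the polygon with vertices (4.447,10.237), (5.48,11.04), (6.477,11.312), (8.26,9.274), (4.333,9.667).
By the shoelace formula its area is 4.43.

4.43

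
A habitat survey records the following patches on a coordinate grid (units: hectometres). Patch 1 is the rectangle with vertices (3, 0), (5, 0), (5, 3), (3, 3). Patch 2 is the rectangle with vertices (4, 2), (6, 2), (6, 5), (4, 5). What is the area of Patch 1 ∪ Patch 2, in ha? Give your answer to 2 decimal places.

By inclusion–exclusion:
Individual areas: |Patch 1| = 6, |Patch 2| = 6.
|Patch 1∩Patch 2|: x∈[4,5], y∈[2,3] → 1·1 = 1.
|Patch 1 ∪ Patch 2| = 12 − 1 = 11.00.

11.00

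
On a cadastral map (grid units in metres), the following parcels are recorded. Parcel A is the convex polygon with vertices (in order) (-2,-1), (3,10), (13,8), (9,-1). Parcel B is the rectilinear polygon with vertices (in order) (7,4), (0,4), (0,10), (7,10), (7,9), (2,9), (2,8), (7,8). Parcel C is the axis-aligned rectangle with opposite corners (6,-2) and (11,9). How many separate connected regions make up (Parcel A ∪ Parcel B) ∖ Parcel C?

(Parcel A ∪ Parcel B) ∖ Parcel C splits into 2 disjoint pieces (area 71.1, area 4.9).

2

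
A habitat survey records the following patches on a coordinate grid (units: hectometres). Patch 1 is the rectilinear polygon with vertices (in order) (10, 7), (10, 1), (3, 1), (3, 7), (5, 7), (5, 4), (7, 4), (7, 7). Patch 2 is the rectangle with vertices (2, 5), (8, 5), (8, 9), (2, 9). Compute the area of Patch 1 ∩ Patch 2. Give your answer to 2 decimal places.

6.00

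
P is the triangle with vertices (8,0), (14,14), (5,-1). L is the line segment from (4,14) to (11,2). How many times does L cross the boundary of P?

The segment meets the boundary at (9.765,4.118), (8.93,5.549).

2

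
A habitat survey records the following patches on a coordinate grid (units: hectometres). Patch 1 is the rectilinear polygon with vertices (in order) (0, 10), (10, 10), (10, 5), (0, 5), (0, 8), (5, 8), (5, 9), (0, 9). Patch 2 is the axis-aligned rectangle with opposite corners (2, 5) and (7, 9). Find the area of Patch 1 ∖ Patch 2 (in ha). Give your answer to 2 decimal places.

28.00

|Patch 1| = 45, |Patch 1∩Patch 2| = 17.
|Patch 1 ∖ Patch 2| = |Patch 1| − |Patch 1∩Patch 2| = 45 − 17 = 28.00.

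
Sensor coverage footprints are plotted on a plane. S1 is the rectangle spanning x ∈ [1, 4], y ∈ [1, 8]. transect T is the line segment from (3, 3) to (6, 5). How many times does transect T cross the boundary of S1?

The segment meets the boundary at (4,3.667).

1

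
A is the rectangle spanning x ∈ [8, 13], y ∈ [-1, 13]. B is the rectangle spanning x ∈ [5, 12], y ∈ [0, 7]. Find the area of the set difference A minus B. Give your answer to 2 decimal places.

42.00

|A∩B|: x∈[8,12], y∈[0,7] → 4·7 = 28.
|A| = 70.
|A ∖ B| = |A| − |A∩B| = 70 − 28 = 42.00.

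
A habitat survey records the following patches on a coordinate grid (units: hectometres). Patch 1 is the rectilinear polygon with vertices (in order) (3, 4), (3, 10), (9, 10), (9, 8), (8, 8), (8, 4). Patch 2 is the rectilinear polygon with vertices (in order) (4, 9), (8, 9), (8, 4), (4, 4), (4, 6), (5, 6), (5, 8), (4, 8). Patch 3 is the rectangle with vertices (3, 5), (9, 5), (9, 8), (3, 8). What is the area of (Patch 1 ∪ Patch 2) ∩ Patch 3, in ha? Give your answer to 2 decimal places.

15.00

|Patch 1 ∪ Patch 2| = 32.
|(Patch 1 ∪ Patch 2) ∩ Patch 3| = 15.00.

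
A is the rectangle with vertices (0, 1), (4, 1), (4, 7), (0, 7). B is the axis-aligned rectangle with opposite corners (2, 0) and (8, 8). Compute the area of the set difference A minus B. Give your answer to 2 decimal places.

|A∩B|: x∈[2,4], y∈[1,7] → 2·6 = 12.
|A| = 24.
|A ∖ B| = |A| − |A∩B| = 24 − 12 = 12.00.

12.00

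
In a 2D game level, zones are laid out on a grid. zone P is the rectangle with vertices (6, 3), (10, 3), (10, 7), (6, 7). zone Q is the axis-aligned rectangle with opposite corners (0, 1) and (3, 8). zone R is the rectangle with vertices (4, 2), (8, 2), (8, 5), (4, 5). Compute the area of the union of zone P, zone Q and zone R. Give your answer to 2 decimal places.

45.00

By inclusion–exclusion:
Individual areas: |zone P| = 16, |zone Q| = 21, |zone R| = 12.
|zone P∩zone Q| = 0 (no overlap).
|zone P∩zone R|: x∈[6,8], y∈[3,5] → 2·2 = 4.
|zone Q∩zone R| = 0 (no overlap).
|zone P∩zone Q∩zone R| = 0.
|zone P ∪ zone Q ∪ zone R| = 49 − 4 + 0 = 45.00.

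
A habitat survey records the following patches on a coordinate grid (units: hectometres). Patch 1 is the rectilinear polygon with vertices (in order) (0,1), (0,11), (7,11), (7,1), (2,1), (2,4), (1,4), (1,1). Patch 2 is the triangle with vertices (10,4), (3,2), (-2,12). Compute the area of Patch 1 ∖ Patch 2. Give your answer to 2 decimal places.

33.95

|Patch 1| = 67, |Patch 1∩Patch 2| = 33.0476.
|Patch 1 ∖ Patch 2| = |Patch 1| − |Patch 1∩Patch 2| = 67 − 33.0476 = 33.95.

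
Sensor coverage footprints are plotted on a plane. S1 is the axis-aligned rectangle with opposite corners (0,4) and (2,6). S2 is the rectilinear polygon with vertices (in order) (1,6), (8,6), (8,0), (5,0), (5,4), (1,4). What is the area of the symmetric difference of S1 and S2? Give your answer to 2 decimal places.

|S1| = 4, |S2| = 26, |S1∩S2| = 2.
|S1 △ S2| = |S1| + |S2| − 2·|S1∩S2| = 4 + 26 − 4 = 26.00.

26.00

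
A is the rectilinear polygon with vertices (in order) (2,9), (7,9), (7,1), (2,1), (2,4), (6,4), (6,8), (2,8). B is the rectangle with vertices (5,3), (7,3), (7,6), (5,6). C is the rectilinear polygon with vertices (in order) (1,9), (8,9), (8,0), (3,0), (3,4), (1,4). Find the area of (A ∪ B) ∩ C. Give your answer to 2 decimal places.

|A ∪ B| = 26.
|(A ∪ B) ∩ C| = 23.00.

23.00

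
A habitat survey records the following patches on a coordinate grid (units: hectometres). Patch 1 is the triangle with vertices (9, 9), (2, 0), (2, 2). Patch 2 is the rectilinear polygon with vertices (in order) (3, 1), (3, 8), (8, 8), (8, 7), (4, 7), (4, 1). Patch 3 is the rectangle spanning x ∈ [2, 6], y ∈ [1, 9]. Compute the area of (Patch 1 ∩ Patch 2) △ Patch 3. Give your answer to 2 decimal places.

30.73

|Patch 1 ∩ Patch 2| = 1.873.
|(Patch 1 ∩ Patch 2) ∩ Patch 3| = 1.5714.
|(Patch 1 ∩ Patch 2) △ Patch 3| = 1.873 + 32 − 3.1429 = 30.73.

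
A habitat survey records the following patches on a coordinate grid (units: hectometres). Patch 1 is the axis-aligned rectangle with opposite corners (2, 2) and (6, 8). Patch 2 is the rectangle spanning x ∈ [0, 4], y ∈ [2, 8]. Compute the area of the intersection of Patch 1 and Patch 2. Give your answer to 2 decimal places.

12.00

|Patch 1∩Patch 2|: x∈[2,4], y∈[2,8] → 2·6 = 12.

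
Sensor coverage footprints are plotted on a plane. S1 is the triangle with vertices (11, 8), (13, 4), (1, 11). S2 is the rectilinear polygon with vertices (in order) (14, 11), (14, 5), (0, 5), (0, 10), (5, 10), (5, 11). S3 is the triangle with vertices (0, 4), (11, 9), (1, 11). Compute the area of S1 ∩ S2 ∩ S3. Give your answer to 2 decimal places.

6.94

The intersection is the polygon with vertices (2.714,10), (4.333,10), (9.675,8.398), (7.307,7.321).
By the shoelace formula its area is 6.94.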